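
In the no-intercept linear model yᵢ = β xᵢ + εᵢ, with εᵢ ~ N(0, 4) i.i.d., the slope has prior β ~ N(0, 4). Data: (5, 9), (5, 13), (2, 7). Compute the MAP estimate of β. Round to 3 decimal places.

β̂_MAP = 2.255

log p(β | y) = −Σ(yᵢ − βxᵢ)²/(2·4) − β²/(2·4) + const.
Setting the derivative to zero: Σxᵢ(yᵢ − βxᵢ)/4 − β/4 = 0, so β = Σxᵢyᵢ / (Σxᵢ² + σ²/τ²).
Σxᵢyᵢ = 5·9 + 5·13 + 2·7 = 124; Σxᵢ² = 54; σ²/τ² = 1.
β̂_MAP = 124 / (54 + 1) = 124/55 ≈ 2.255.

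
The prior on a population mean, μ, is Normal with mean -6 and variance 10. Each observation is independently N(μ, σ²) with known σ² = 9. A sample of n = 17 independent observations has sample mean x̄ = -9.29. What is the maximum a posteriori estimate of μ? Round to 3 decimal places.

μ̂_MAP = -9.125

n = 17, x̄ = -9.29.
For a Normal prior and Normal likelihood with known variance, the posterior is Normal; its mode equals its mean, the precision-weighted average.
Prior precision 1/σ₀² = 1/10 = 0.1; data precision n/σ² = 17/9.
μ̂ = (0.1·(-6) + (17/9)·(-9.29)) / (0.1 + 17/9) = (-16333/900)/(179/90) = -16333/1790 ≈ -9.125.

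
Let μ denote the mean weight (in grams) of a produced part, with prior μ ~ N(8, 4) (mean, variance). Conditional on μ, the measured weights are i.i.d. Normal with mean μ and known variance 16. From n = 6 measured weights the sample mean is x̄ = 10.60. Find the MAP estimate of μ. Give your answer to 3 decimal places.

n = 6, x̄ = 10.60.
For a Normal prior and Normal likelihood with known variance, the posterior is Normal; its mode equals its mean, the precision-weighted average.
Prior precision 1/σ₀² = 1/4 = 0.25; data precision n/σ² = 6/16 = 0.375.
μ̂ = (0.25·8 + 0.375·10.6) / (0.25 + 0.375) = 5.975/0.625 = 9.560.

μ̂_MAP = 9.560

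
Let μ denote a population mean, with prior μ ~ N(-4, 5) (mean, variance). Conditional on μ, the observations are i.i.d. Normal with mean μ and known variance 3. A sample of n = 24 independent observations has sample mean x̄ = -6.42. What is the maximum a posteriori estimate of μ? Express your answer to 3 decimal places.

n = 24, x̄ = -6.42.
For a Normal prior and Normal likelihood with known variance, the posterior is Normal; its mode equals its mean, the precision-weighted average.
Prior precision 1/σ₀² = 1/5 = 0.2; data precision n/σ² = 24/3 = 8.
μ̂ = (0.2·(-4) + 8·(-6.42)) / (0.2 + 8) = (-52.16)/8.2 = -1304/205 ≈ -6.361.

μ̂_MAP = -6.361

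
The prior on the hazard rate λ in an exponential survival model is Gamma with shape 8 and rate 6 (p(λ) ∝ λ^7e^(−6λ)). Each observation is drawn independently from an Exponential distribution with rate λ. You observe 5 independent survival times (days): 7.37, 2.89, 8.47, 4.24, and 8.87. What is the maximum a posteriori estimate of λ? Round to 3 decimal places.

The Exponential(rate=λ) likelihood is ∝ λ^n e^(−λΣtᵢ). Here n = 5 and Σtᵢ = 7.37 + 2.89 + 8.47 + 4.24 + 8.87 = 31.84.
Posterior ∝ λ^7e^(−6λ) · λ^5e^(−31.84λ) = λ^12e^(−37.84λ), i.e. Gamma(13, 37.84).
Mode = (a−1)/b = 12/37.84 ≈ 0.317.

λ̂_MAP = 0.317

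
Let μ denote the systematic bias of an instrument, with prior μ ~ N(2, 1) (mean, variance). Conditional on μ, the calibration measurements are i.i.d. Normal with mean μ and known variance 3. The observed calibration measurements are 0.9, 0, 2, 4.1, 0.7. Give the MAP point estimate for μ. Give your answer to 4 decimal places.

μ̂_MAP = 1.7125

n = 5; x̄ = (0.9 + 0 + 2 + 4.1 + 0.7)/5 = 7.7/5 = 1.54.
For a Normal prior and Normal likelihood with known variance, the posterior is Normal; its mode equals its mean, the precision-weighted average.
Prior precision 1/σ₀² = 1/1 = 1; data precision n/σ² = 5/3.
μ̂ = (1·2 + (5/3)·1.54) / (1 + 5/3) = (137/30)/(8/3) = 1.7125.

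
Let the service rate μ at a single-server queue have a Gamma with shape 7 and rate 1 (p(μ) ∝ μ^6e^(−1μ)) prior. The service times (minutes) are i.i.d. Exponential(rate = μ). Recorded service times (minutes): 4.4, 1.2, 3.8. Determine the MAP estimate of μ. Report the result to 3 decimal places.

μ̂_MAP = 0.865

The Exponential(rate=μ) likelihood is ∝ μ^n e^(−μΣtᵢ). Here n = 3 and Σtᵢ = 4.4 + 1.2 + 3.8 = 9.4.
Posterior ∝ μ^6e^(−1μ) · μ^3e^(−9.4μ) = μ^9e^(−10.4μ), i.e. Gamma(10, 10.4).
Mode = (a−1)/b = 9/10.4 ≈ 0.865.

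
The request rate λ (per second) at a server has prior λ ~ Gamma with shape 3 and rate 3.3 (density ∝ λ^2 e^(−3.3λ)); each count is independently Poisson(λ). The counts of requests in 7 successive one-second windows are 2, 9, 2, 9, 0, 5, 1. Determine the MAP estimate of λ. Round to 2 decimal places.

Σxᵢ = 2+9+2+9+0+5+1 = 28, with n = 7.
Posterior ∝ λ^2e^(−3.3λ) · λ^28e^(−7λ) = λ^30e^(−10.3λ), i.e. Gamma(shape=31, rate=10.3).
The mode of a Gamma(a, b) with a ≥ 1 (shape–rate) is (a−1)/b = 30/10.3 ≈ 2.91.

λ̂_MAP = 2.91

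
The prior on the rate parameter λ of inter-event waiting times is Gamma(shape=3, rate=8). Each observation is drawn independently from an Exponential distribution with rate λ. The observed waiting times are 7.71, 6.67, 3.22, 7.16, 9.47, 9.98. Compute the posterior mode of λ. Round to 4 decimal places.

λ̂_MAP = 0.1532

The Exponential(rate=λ) likelihood is ∝ λ^n e^(−λΣtᵢ). Here n = 6 and Σtᵢ = 7.71 + 6.67 + 3.22 + 7.16 + 9.47 + 9.98 = 44.21.
Posterior ∝ λ^2e^(−8λ) · λ^6e^(−44.21λ) = λ^8e^(−52.21λ), i.e. Gamma(9, 52.21).
Mode = (a−1)/b = 8/52.21 ≈ 0.1532.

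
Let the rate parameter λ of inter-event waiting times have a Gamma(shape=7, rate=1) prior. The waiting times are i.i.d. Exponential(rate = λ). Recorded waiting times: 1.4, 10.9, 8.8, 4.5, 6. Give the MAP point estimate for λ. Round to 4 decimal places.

The Exponential(rate=λ) likelihood is ∝ λ^n e^(−λΣtᵢ). Here n = 5 and Σtᵢ = 1.4 + 10.9 + 8.8 + 4.5 + 6 = 31.6.
Posterior ∝ λ^6e^(−1λ) · λ^5e^(−31.6λ) = λ^11e^(−32.6λ), i.e. Gamma(12, 32.6).
Mode = (a−1)/b = 11/32.6 ≈ 0.3374.

λ̂_MAP = 0.3374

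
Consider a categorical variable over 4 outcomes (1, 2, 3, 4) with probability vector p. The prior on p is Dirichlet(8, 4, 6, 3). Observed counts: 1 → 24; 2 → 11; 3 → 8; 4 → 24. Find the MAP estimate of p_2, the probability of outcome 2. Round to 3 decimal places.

The posterior is Dirichlet(αᵢ + nᵢ) = Dirichlet(32, 15, 14, 27).
For a Dirichlet(a₁,…,a_K) with all aᵢ > 1, the mode has j-th component (aⱼ − 1)/(Σaᵢ − K).
Here Σaᵢ = 88 and K = 4, so p_2 = (15 − 1)/(88 − 4) = 14/84 ≈ 0.167.

MAP estimate: 0.167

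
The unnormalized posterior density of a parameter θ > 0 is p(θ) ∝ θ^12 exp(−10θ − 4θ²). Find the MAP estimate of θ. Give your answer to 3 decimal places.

θ̂_MAP = 0.750

ℓ'(θ) = 12/θ − 10 − 8θ. Setting this to zero and multiplying by θ: 8θ² + 10θ − 12 = 0.
θ = (−10 + √(10² + 4·8·12)) / (2·8) = (−10 + √484) / 16 = (−10 + 22)/16 = 3/4.
ℓ''(θ) = −12/θ² − 8 < 0, confirming a maximum.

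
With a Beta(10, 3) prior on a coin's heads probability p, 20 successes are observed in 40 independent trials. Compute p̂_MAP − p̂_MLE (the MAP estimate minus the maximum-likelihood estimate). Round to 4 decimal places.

Posterior is Beta(30, 23); MAP = (30−1)/(53−2) = 29/51 ≈ 0.56863.
MLE ignores the prior: p̂_MLE = k/n = 20/40 ≈ 0.50000.
Difference = 29/51 − 20/40 = 7/102 ≈ 0.0686.

MAP − MLE = 0.0686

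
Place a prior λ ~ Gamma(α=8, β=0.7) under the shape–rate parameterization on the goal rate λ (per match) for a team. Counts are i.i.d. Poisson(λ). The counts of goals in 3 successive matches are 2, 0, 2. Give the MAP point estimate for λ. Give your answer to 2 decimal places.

Σxᵢ = 2+0+2 = 4, with n = 3.
Posterior ∝ λ^7e^(−0.7λ) · λ^4e^(−3λ) = λ^11e^(−3.7λ), i.e. Gamma(shape=12, rate=3.7).
The mode of a Gamma(a, b) with a ≥ 1 (shape–rate) is (a−1)/b = 11/3.7 ≈ 2.97.

λ̂_MAP = 2.97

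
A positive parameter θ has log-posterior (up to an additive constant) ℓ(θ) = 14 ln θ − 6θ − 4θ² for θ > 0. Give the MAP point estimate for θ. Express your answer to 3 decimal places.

ℓ'(θ) = 14/θ − 6 − 8θ. Setting this to zero and multiplying by θ: 8θ² + 6θ − 14 = 0.
θ = (−6 + √(6² + 4·8·14)) / (2·8) = (−6 + √484) / 16 = (−6 + 22)/16 = 1.
ℓ''(θ) = −14/θ² − 8 < 0, confirming a maximum.

θ̂_MAP = 1.000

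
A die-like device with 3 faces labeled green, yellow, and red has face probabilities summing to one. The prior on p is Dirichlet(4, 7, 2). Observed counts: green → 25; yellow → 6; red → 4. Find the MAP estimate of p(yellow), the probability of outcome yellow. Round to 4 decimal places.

MAP estimate of p(yellow) = 0.2667

The posterior is Dirichlet(αᵢ + nᵢ) = Dirichlet(29, 13, 6).
For a Dirichlet(a₁,…,a_K) with all aᵢ > 1, the mode has j-th component (aⱼ − 1)/(Σaᵢ − K).
Here Σaᵢ = 48 and K = 3, so p(yellow) = (13 − 1)/(48 − 3) = 12/45 ≈ 0.2667.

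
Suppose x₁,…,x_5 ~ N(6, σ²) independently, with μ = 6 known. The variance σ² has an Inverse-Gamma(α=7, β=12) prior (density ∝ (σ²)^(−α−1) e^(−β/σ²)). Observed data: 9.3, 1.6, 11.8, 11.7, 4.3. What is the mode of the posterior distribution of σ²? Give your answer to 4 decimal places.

Sum of squared deviations about the known mean: SS = (9.3−6)² + (1.6−6)² + (11.8−6)² + (11.7−6)² + (4.3−6)² = 99.27.
The Normal likelihood contributes (σ²)^(−n/2) exp(−SS/(2σ²)), so the posterior is Inverse-Gamma(α + n/2, β + SS/2) = Inverse-Gamma(9.5, 61.635).
The mode of Inverse-Gamma(a, b) is b/(a+1) = 61.635/10.5 ≈ 5.8700.

σ̂²_MAP = 5.8700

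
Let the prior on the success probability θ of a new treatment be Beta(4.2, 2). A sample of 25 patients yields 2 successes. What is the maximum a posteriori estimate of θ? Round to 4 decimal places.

Prior: Beta(4.2, 2).
Data: 2 successes in 25 trials. The binomial likelihood contributes θ^2(1−θ)^23, so the posterior is Beta(4.2+2, 2+23) = Beta(6.2, 25).
For Beta(a, b) with a, b > 1 the mode is (a−1)/(a+b−2) = 5.2/29.2 ≈ 0.1781.

θ̂_MAP = 0.1781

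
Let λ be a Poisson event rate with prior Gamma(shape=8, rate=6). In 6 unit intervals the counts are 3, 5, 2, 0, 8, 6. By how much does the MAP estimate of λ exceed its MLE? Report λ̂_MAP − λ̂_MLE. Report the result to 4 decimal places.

MAP − MLE = -1.4167

Σxᵢ = 24. Posterior is Gamma(32, 12); MAP = (32−1)/12 = 31/12 ≈ 2.58333.
MLE = x̄ = 24/6 ≈ 4.00000.
Difference = 31/12 − 24/6 = -17/12 ≈ -1.4167.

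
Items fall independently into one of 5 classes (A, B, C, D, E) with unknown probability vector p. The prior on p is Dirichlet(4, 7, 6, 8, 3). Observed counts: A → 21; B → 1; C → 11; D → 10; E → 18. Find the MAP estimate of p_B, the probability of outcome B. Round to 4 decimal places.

MAP estimate of p_B = 0.0833

The posterior is Dirichlet(αᵢ + nᵢ) = Dirichlet(25, 8, 17, 18, 21).
For a Dirichlet(a₁,…,a_K) with all aᵢ > 1, the mode has j-th component (aⱼ − 1)/(Σaᵢ − K).
Here Σaᵢ = 89 and K = 5, so p_B = (8 − 1)/(89 − 5) = 7/84 ≈ 0.0833.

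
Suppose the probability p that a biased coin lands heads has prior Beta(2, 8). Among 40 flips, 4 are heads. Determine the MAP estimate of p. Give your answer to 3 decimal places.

p̂_MAP = 0.104

Prior: Beta(2, 8).
Data: 4 successes in 40 trials. The binomial likelihood contributes p^4(1−p)^36, so the posterior is Beta(2+4, 8+36) = Beta(6, 44).
For Beta(a, b) with a, b > 1 the mode is (a−1)/(a+b−2) = 5/48 ≈ 0.104.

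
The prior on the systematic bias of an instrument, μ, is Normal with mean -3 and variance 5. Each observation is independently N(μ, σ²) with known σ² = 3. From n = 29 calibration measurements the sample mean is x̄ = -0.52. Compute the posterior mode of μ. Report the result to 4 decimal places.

n = 29, x̄ = -0.52.
For a Normal prior and Normal likelihood with known variance, the posterior is Normal; its mode equals its mean, the precision-weighted average.
Prior precision 1/σ₀² = 1/5 = 0.2; data precision n/σ² = 29/3.
μ̂ = (0.2·(-3) + (29/3)·(-0.52)) / (0.2 + 29/3) = (-422/75)/(148/15) = -211/370 ≈ -0.5703.

μ̂_MAP = -0.5703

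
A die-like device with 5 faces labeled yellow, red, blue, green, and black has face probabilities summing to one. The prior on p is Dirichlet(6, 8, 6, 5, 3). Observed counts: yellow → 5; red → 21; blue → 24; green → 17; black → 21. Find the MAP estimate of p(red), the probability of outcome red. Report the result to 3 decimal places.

MAP estimate of p(red) = 0.252

The posterior is Dirichlet(αᵢ + nᵢ) = Dirichlet(11, 29, 30, 22, 24).
For a Dirichlet(a₁,…,a_K) with all aᵢ > 1, the mode has j-th component (aⱼ − 1)/(Σaᵢ − K).
Here Σaᵢ = 116 and K = 5, so p(red) = (29 − 1)/(116 − 5) = 28/111 ≈ 0.252.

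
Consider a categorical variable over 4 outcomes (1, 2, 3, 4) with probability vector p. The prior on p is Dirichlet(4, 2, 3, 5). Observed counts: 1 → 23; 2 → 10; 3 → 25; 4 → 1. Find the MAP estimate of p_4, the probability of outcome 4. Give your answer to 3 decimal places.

MAP estimate: 0.072

The posterior is Dirichlet(αᵢ + nᵢ) = Dirichlet(27, 12, 28, 6).
For a Dirichlet(a₁,…,a_K) with all aᵢ > 1, the mode has j-th component (aⱼ − 1)/(Σaᵢ − K).
Here Σaᵢ = 73 and K = 4, so p_4 = (6 − 1)/(73 − 4) = 5/69 ≈ 0.072.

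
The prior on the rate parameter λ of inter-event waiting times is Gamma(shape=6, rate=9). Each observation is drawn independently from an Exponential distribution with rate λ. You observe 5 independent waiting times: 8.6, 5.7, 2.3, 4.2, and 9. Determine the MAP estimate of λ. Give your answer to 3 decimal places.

The Exponential(rate=λ) likelihood is ∝ λ^n e^(−λΣtᵢ). Here n = 5 and Σtᵢ = 8.6 + 5.7 + 2.3 + 4.2 + 9 = 29.8.
Posterior ∝ λ^5e^(−9λ) · λ^5e^(−29.8λ) = λ^10e^(−38.8λ), i.e. Gamma(11, 38.8).
Mode = (a−1)/b = 10/38.8 ≈ 0.258.

λ̂_MAP = 0.258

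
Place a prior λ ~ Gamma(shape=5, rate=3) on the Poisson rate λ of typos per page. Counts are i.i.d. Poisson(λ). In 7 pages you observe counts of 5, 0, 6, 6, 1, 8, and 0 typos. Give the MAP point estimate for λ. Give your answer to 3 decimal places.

λ̂_MAP = 3.000

Σxᵢ = 5+0+6+6+1+8+0 = 26, with n = 7.
Posterior ∝ λ^4e^(−3λ) · λ^26e^(−7λ) = λ^30e^(−10λ), i.e. Gamma(shape=31, rate=10).
The mode of a Gamma(a, b) with a ≥ 1 (shape–rate) is (a−1)/b = 30/10 ≈ 3.000.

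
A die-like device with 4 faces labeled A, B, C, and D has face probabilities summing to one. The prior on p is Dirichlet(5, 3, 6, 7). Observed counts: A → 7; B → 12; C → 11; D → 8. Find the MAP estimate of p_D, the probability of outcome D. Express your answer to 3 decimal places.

MAP estimate of p_D = 0.255

The posterior is Dirichlet(αᵢ + nᵢ) = Dirichlet(12, 15, 17, 15).
For a Dirichlet(a₁,…,a_K) with all aᵢ > 1, the mode has j-th component (aⱼ − 1)/(Σaᵢ − K).
Here Σaᵢ = 59 and K = 4, so p_D = (15 − 1)/(59 − 4) = 14/55 ≈ 0.255.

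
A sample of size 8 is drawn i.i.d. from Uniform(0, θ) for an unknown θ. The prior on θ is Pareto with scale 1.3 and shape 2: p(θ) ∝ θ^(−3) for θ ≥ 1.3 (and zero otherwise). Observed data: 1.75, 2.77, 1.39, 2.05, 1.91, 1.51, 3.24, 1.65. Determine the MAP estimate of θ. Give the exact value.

θ̂_MAP = 3.24

The Uniform(0, θ) likelihood is θ^(−n) for θ ≥ max(xᵢ), zero otherwise. Here max(xᵢ) = 3.24.
Posterior ∝ θ^(−3) · θ^(−8) = θ^(−11) on θ ≥ max(1.3, 3.24) = 3.24.
This density is strictly decreasing in θ, so the posterior mode lies at the lower boundary of the support.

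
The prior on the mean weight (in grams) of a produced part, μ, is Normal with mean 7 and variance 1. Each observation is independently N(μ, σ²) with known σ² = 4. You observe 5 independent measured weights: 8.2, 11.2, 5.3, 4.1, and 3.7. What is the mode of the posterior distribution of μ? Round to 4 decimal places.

n = 5; x̄ = (8.2 + 11.2 + 5.3 + 4.1 + 3.7)/5 = 32.5/5 = 6.5.
For a Normal prior and Normal likelihood with known variance, the posterior is Normal; its mode equals its mean, the precision-weighted average.
Prior precision 1/σ₀² = 1/1 = 1; data precision n/σ² = 5/4 = 1.25.
μ̂ = (1·7 + 1.25·6.5) / (1 + 1.25) = 15.125/2.25 = 121/18 ≈ 6.7222.

μ̂_MAP = 6.7222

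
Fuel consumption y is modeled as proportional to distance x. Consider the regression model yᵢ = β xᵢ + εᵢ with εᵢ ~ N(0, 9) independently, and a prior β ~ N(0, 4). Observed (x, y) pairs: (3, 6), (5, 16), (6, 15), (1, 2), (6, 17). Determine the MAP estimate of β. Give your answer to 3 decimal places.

log p(β | y) = −Σ(yᵢ − βxᵢ)²/(2·9) − β²/(2·4) + const.
Setting the derivative to zero: Σxᵢ(yᵢ − βxᵢ)/9 − β/4 = 0, so β = Σxᵢyᵢ / (Σxᵢ² + σ²/τ²).
Σxᵢyᵢ = 3·6 + 5·16 + 6·15 + 1·2 + 6·17 = 292; Σxᵢ² = 107; σ²/τ² = 2.25.
β̂_MAP = 292 / (107 + 2.25) = 292/109.25 ≈ 2.673.

β̂_MAP = 2.673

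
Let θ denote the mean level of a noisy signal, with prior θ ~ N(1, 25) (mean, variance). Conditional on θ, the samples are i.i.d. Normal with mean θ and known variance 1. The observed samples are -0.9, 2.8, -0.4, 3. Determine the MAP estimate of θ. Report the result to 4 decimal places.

θ̂_MAP = 1.1238

n = 4; x̄ = ((-0.9) + 2.8 + (-0.4) + 3)/4 = 4.5/4 = 1.125.
For a Normal prior and Normal likelihood with known variance, the posterior is Normal; its mode equals its mean, the precision-weighted average.
Prior precision 1/σ₀² = 1/25 = 0.04; data precision n/σ² = 4/1 = 4.
θ̂ = (0.04·1 + 4·1.125) / (0.04 + 4) = 4.54/4.04 = 227/202 ≈ 1.1238.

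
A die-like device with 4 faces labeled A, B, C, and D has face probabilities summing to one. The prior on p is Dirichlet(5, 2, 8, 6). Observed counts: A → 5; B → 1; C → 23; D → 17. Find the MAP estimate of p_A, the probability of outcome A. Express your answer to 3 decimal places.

MAP estimate of p_A = 0.143

The posterior is Dirichlet(αᵢ + nᵢ) = Dirichlet(10, 3, 31, 23).
For a Dirichlet(a₁,…,a_K) with all aᵢ > 1, the mode has j-th component (aⱼ − 1)/(Σaᵢ − K).
Here Σaᵢ = 67 and K = 4, so p_A = (10 − 1)/(67 − 4) = 9/63 ≈ 0.143.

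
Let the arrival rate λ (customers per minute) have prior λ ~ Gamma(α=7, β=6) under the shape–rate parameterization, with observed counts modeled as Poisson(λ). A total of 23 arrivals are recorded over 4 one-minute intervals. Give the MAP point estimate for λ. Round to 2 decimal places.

λ̂_MAP = 2.90

Σxᵢ = 23, n = 4.
Posterior ∝ λ^6e^(−6λ) · λ^23e^(−4λ) = λ^29e^(−10λ), i.e. Gamma(shape=30, rate=10).
The mode of a Gamma(a, b) with a ≥ 1 (shape–rate) is (a−1)/b = 29/10 ≈ 2.90.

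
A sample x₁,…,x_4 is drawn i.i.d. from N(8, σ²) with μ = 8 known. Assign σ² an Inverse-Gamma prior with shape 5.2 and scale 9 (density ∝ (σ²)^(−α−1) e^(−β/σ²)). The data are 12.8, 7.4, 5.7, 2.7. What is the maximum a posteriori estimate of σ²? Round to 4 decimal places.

Sum of squared deviations about the known mean: SS = (12.8−8)² + (7.4−8)² + (5.7−8)² + (2.7−8)² = 56.78.
The Normal likelihood contributes (σ²)^(−n/2) exp(−SS/(2σ²)), so the posterior is Inverse-Gamma(α + n/2, β + SS/2) = Inverse-Gamma(7.2, 37.39).
The mode of Inverse-Gamma(a, b) is b/(a+1) = 37.39/8.2 ≈ 4.5598.

σ̂²_MAP = 4.5598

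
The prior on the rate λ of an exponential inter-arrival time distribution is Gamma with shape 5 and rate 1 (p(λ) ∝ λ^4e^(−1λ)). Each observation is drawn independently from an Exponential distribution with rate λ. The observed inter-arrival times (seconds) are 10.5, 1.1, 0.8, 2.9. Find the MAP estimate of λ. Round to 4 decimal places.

λ̂_MAP = 0.4908

The Exponential(rate=λ) likelihood is ∝ λ^n e^(−λΣtᵢ). Here n = 4 and Σtᵢ = 10.5 + 1.1 + 0.8 + 2.9 = 15.3.
Posterior ∝ λ^4e^(−1λ) · λ^4e^(−15.3λ) = λ^8e^(−16.3λ), i.e. Gamma(9, 16.3).
Mode = (a−1)/b = 8/16.3 ≈ 0.4908.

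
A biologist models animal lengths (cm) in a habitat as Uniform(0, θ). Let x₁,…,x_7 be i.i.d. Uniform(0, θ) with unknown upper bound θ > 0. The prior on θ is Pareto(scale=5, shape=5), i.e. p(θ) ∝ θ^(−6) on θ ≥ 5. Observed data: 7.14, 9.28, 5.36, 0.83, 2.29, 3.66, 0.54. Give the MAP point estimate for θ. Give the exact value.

θ̂_MAP = 9.28

The Uniform(0, θ) likelihood is θ^(−n) for θ ≥ max(xᵢ), zero otherwise. Here max(xᵢ) = 9.28.
Posterior ∝ θ^(−6) · θ^(−7) = θ^(−13) on θ ≥ max(5, 9.28) = 9.28.
This density is strictly decreasing in θ, so the posterior mode lies at the lower boundary of the support.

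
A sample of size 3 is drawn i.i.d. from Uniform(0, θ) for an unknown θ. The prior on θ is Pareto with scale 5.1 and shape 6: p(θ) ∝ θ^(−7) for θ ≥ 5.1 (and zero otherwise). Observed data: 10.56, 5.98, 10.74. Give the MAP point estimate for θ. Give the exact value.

θ̂_MAP = 10.74

The Uniform(0, θ) likelihood is θ^(−n) for θ ≥ max(xᵢ), zero otherwise. Here max(xᵢ) = 10.74.
Posterior ∝ θ^(−7) · θ^(−3) = θ^(−10) on θ ≥ max(5.1, 10.74) = 10.74.
This density is strictly decreasing in θ, so the posterior mode lies at the lower boundary of the support.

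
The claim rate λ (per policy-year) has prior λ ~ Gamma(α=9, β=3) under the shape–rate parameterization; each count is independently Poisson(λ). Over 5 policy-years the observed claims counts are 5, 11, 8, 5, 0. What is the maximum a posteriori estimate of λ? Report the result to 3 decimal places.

λ̂_MAP = 4.625

Σxᵢ = 5+11+8+5+0 = 29, with n = 5.
Posterior ∝ λ^8e^(−3λ) · λ^29e^(−5λ) = λ^37e^(−8λ), i.e. Gamma(shape=38, rate=8).
The mode of a Gamma(a, b) with a ≥ 1 (shape–rate) is (a−1)/b = 37/8 ≈ 4.625.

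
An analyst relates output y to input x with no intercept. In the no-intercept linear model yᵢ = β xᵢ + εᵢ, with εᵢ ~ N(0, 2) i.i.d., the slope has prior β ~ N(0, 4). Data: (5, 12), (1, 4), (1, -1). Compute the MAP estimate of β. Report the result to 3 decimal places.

β̂_MAP = 2.291

log p(β | y) = −Σ(yᵢ − βxᵢ)²/(2·2) − β²/(2·4) + const.
Setting the derivative to zero: Σxᵢ(yᵢ − βxᵢ)/2 − β/4 = 0, so β = Σxᵢyᵢ / (Σxᵢ² + σ²/τ²).
Σxᵢyᵢ = 5·12 + 1·4 + 1·(-1) = 63; Σxᵢ² = 27; σ²/τ² = 0.5.
β̂_MAP = 63 / (27 + 0.5) = 63/27.5 ≈ 2.291.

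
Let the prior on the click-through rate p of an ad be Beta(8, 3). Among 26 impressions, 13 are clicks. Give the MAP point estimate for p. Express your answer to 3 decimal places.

p̂_MAP = 0.571

Prior: Beta(8, 3).
Data: 13 successes in 26 trials. The binomial likelihood contributes p^13(1−p)^13, so the posterior is Beta(8+13, 3+13) = Beta(21, 16).
For Beta(a, b) with a, b > 1 the mode is (a−1)/(a+b−2) = 20/35 ≈ 0.571.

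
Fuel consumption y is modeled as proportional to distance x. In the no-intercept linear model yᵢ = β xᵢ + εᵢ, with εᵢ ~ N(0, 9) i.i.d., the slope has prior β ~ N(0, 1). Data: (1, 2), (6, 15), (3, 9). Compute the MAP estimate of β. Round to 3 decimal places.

β̂_MAP = 2.164

log p(β | y) = −Σ(yᵢ − βxᵢ)²/(2·9) − β²/(2·1) + const.
Setting the derivative to zero: Σxᵢ(yᵢ − βxᵢ)/9 − β/1 = 0, so β = Σxᵢyᵢ / (Σxᵢ² + σ²/τ²).
Σxᵢyᵢ = 1·2 + 6·15 + 3·9 = 119; Σxᵢ² = 46; σ²/τ² = 9.
β̂_MAP = 119 / (46 + 9) = 119/55 ≈ 2.164.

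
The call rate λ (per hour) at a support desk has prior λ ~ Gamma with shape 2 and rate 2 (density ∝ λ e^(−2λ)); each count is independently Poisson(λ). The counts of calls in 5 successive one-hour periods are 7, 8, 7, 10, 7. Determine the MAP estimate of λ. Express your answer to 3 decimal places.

Σxᵢ = 7+8+7+10+7 = 39, with n = 5.
Posterior ∝ λe^(−2λ) · λ^39e^(−5λ) = λ^40e^(−7λ), i.e. Gamma(shape=41, rate=7).
The mode of a Gamma(a, b) with a ≥ 1 (shape–rate) is (a−1)/b = 40/7 ≈ 5.714.

λ̂_MAP = 5.714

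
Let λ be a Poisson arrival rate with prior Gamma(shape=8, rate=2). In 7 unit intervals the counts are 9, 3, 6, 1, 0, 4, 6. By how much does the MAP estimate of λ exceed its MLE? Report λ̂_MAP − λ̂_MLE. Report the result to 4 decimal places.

Σxᵢ = 29. Posterior is Gamma(37, 9); MAP = (37−1)/9 = 36/9 ≈ 4.00000.
MLE = x̄ = 29/7 ≈ 4.14286.
Difference = 36/9 − 29/7 = -1/7 ≈ -0.1429.

MAP − MLE = -0.1429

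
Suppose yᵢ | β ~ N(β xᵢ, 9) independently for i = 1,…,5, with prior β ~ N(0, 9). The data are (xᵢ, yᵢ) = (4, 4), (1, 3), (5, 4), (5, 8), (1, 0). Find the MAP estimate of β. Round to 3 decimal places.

log p(β | y) = −Σ(yᵢ − βxᵢ)²/(2·9) − β²/(2·9) + const.
Setting the derivative to zero: Σxᵢ(yᵢ − βxᵢ)/9 − β/9 = 0, so β = Σxᵢyᵢ / (Σxᵢ² + σ²/τ²).
Σxᵢyᵢ = 4·4 + 1·3 + 5·4 + 5·8 + 1·0 = 79; Σxᵢ² = 68; σ²/τ² = 1.
β̂_MAP = 79 / (68 + 1) = 79/69 ≈ 1.145.

β̂_MAP = 1.145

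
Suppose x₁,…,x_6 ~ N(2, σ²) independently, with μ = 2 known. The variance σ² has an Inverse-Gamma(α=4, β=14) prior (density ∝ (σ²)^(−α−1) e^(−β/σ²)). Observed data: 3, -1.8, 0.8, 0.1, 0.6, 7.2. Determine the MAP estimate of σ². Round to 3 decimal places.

Sum of squared deviations about the known mean: SS = (3−2)² + (-1.8−2)² + (0.8−2)² + (0.1−2)² + (0.6−2)² + (7.2−2)² = 49.49.
The Normal likelihood contributes (σ²)^(−n/2) exp(−SS/(2σ²)), so the posterior is Inverse-Gamma(α + n/2, β + SS/2) = Inverse-Gamma(7, 38.745).
The mode of Inverse-Gamma(a, b) is b/(a+1) = 38.745/8 ≈ 4.843.

σ̂²_MAP = 4.843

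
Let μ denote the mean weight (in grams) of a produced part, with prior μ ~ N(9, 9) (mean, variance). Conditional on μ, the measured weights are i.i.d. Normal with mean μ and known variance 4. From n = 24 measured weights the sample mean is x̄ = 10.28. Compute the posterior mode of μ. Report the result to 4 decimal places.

μ̂_MAP = 10.2567

n = 24, x̄ = 10.28.
For a Normal prior and Normal likelihood with known variance, the posterior is Normal; its mode equals its mean, the precision-weighted average.
Prior precision 1/σ₀² = 1/9; data precision n/σ² = 24/4 = 6.
μ̂ = ((1/9)·9 + 6·10.28) / (1/9 + 6) = 62.68/(55/9) = 14103/1375 ≈ 10.2567.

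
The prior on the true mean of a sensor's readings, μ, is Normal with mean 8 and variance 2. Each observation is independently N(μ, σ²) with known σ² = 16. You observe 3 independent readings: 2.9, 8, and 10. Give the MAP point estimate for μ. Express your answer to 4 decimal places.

n = 3; x̄ = (2.9 + 8 + 10)/3 = 20.9/3 = 209/30 ≈ 6.9667.
For a Normal prior and Normal likelihood with known variance, the posterior is Normal; its mode equals its mean, the precision-weighted average.
Prior precision 1/σ₀² = 1/2 = 0.5; data precision n/σ² = 3/16 = 0.1875.
μ̂ = (0.5·8 + 0.1875·(209/30)) / (0.5 + 0.1875) = 5.30625/0.6875 = 849/110 ≈ 7.7182.

μ̂_MAP = 7.7182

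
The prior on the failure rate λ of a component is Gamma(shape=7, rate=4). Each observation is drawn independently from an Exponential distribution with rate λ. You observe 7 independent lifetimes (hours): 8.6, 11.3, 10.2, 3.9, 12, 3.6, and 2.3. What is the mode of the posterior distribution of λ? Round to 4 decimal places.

λ̂_MAP = 0.2326

The Exponential(rate=λ) likelihood is ∝ λ^n e^(−λΣtᵢ). Here n = 7 and Σtᵢ = 8.6 + 11.3 + 10.2 + 3.9 + 12 + 3.6 + 2.3 = 51.9.
Posterior ∝ λ^6e^(−4λ) · λ^7e^(−51.9λ) = λ^13e^(−55.9λ), i.e. Gamma(14, 55.9).
Mode = (a−1)/b = 13/55.9 ≈ 0.2326.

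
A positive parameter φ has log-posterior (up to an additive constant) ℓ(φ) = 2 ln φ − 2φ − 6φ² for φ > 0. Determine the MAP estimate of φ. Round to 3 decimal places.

ℓ'(φ) = 2/φ − 2 − 12φ. Setting this to zero and multiplying by φ: 12φ² + 2φ − 2 = 0.
φ = (−2 + √(2² + 4·12·2)) / (2·12) = (−2 + √100) / 24 = (−2 + 10)/24 = 1/3.
ℓ''(φ) = −2/φ² − 12 < 0, confirming a maximum.

φ̂_MAP = 0.333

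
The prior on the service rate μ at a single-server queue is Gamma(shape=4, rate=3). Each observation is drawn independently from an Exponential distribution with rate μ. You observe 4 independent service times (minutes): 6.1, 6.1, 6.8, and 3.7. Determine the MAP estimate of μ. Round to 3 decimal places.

μ̂_MAP = 0.272

The Exponential(rate=μ) likelihood is ∝ μ^n e^(−μΣtᵢ). Here n = 4 and Σtᵢ = 6.1 + 6.1 + 6.8 + 3.7 = 22.7.
Posterior ∝ μ^3e^(−3μ) · μ^4e^(−22.7μ) = μ^7e^(−25.7μ), i.e. Gamma(8, 25.7).
Mode = (a−1)/b = 7/25.7 ≈ 0.272.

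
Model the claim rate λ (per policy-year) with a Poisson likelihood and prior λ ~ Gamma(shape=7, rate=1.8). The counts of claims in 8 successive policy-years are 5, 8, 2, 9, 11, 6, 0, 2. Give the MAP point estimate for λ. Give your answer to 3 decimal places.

λ̂_MAP = 5.000

Σxᵢ = 5+8+2+9+11+6+0+2 = 43, with n = 8.
Posterior ∝ λ^6e^(−1.8λ) · λ^43e^(−8λ) = λ^49e^(−9.8λ), i.e. Gamma(shape=50, rate=9.8).
The mode of a Gamma(a, b) with a ≥ 1 (shape–rate) is (a−1)/b = 49/9.8 ≈ 5.000.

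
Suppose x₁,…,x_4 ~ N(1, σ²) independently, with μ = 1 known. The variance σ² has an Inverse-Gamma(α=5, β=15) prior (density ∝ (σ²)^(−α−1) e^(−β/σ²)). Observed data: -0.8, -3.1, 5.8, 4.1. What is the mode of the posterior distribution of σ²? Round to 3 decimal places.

σ̂²_MAP = 5.169

Sum of squared deviations about the known mean: SS = (-0.8−1)² + (-3.1−1)² + (5.8−1)² + (4.1−1)² = 52.7.
The Normal likelihood contributes (σ²)^(−n/2) exp(−SS/(2σ²)), so the posterior is Inverse-Gamma(α + n/2, β + SS/2) = Inverse-Gamma(7, 41.35).
The mode of Inverse-Gamma(a, b) is b/(a+1) = 41.35/8 ≈ 5.169.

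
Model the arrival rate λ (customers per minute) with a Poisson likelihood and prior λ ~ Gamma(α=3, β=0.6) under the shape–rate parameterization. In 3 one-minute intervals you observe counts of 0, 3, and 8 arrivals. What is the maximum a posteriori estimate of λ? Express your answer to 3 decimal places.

Σxᵢ = 0+3+8 = 11, with n = 3.
Posterior ∝ λ^2e^(−0.6λ) · λ^11e^(−3λ) = λ^13e^(−3.6λ), i.e. Gamma(shape=14, rate=3.6).
The mode of a Gamma(a, b) with a ≥ 1 (shape–rate) is (a−1)/b = 13/3.6 ≈ 3.611.

λ̂_MAP = 3.611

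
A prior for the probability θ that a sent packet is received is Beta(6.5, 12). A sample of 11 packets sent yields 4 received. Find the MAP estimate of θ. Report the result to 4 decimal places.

θ̂_MAP = 0.3455

Prior: Beta(6.5, 12).
Data: 4 successes in 11 trials. The binomial likelihood contributes θ^4(1−θ)^7, so the posterior is Beta(6.5+4, 12+7) = Beta(10.5, 19).
For Beta(a, b) with a, b > 1 the mode is (a−1)/(a+b−2) = 9.5/27.5 ≈ 0.3455.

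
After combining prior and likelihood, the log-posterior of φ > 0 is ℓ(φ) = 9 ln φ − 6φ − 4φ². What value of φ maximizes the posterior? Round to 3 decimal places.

ℓ'(φ) = 9/φ − 6 − 8φ. Setting this to zero and multiplying by φ: 8φ² + 6φ − 9 = 0.
φ = (−6 + √(6² + 4·8·9)) / (2·8) = (−6 + √324) / 16 = (−6 + 18)/16 = 3/4.
ℓ''(φ) = −9/φ² − 8 < 0, confirming a maximum.

φ̂_MAP = 0.750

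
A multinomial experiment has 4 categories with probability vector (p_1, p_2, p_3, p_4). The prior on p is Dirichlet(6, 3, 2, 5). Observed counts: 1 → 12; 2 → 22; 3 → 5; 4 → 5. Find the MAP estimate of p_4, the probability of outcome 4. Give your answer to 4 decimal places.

MAP estimate: 0.1607

The posterior is Dirichlet(αᵢ + nᵢ) = Dirichlet(18, 25, 7, 10).
For a Dirichlet(a₁,…,a_K) with all aᵢ > 1, the mode has j-th component (aⱼ − 1)/(Σaᵢ − K).
Here Σaᵢ = 60 and K = 4, so p_4 = (10 − 1)/(60 − 4) = 9/56 ≈ 0.1607.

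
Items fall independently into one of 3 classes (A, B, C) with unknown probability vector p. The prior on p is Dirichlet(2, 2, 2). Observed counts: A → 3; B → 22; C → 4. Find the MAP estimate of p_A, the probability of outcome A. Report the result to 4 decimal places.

MAP estimate of p_A = 0.1250

The posterior is Dirichlet(αᵢ + nᵢ) = Dirichlet(5, 24, 6).
For a Dirichlet(a₁,…,a_K) with all aᵢ > 1, the mode has j-th component (aⱼ − 1)/(Σaᵢ − K).
Here Σaᵢ = 35 and K = 3, so p_A = (5 − 1)/(35 − 3) = 4/32 ≈ 0.1250.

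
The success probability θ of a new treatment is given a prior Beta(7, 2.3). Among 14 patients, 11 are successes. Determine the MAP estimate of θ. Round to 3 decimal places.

θ̂_MAP = 0.798

Prior: Beta(7, 2.3).
Data: 11 successes in 14 trials. The binomial likelihood contributes θ^11(1−θ)^3, so the posterior is Beta(7+11, 2.3+3) = Beta(18, 5.3).
For Beta(a, b) with a, b > 1 the mode is (a−1)/(a+b−2) = 17/21.3 ≈ 0.798.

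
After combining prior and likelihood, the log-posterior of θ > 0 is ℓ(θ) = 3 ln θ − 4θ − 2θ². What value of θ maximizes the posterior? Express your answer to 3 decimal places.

ℓ'(θ) = 3/θ − 4 − 4θ. Setting this to zero and multiplying by θ: 4θ² + 4θ − 3 = 0.
θ = (−4 + √(4² + 4·4·3)) / (2·4) = (−4 + √64) / 8 = (−4 + 8)/8 = 1/2.
ℓ''(θ) = −3/θ² − 4 < 0, confirming a maximum.

θ̂_MAP = 0.500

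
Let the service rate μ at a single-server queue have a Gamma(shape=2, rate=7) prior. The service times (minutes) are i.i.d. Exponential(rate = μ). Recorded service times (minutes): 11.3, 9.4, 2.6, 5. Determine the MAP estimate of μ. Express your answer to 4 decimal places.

μ̂_MAP = 0.1416

The Exponential(rate=μ) likelihood is ∝ μ^n e^(−μΣtᵢ). Here n = 4 and Σtᵢ = 11.3 + 9.4 + 2.6 + 5 = 28.3.
Posterior ∝ μe^(−7μ) · μ^4e^(−28.3μ) = μ^5e^(−35.3μ), i.e. Gamma(6, 35.3).
Mode = (a−1)/b = 5/35.3 ≈ 0.1416.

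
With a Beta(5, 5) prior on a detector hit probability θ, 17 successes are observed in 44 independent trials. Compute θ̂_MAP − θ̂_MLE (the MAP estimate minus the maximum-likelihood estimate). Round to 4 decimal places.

Posterior is Beta(22, 32); MAP = (22−1)/(54−2) = 21/52 ≈ 0.40385.
MLE ignores the prior: θ̂_MLE = k/n = 17/44 ≈ 0.38636.
Difference = 21/52 − 17/44 = 5/286 ≈ 0.0175.

MAP − MLE = 0.0175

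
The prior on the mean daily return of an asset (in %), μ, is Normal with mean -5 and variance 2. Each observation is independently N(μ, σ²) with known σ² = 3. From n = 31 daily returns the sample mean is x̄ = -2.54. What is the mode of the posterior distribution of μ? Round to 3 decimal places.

μ̂_MAP = -2.654

n = 31, x̄ = -2.54.
For a Normal prior and Normal likelihood with known variance, the posterior is Normal; its mode equals its mean, the precision-weighted average.
Prior precision 1/σ₀² = 1/2 = 0.5; data precision n/σ² = 31/3.
μ̂ = (0.5·(-5) + (31/3)·(-2.54)) / (0.5 + 31/3) = (-2156/75)/(65/6) = -4312/1625 ≈ -2.654.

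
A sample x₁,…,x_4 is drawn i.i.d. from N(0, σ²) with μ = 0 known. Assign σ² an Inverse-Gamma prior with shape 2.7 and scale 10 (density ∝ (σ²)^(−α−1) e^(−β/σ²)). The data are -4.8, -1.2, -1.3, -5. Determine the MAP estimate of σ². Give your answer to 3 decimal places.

Sum of squared deviations about the known mean: SS = (-4.8−0)² + (-1.2−0)² + (-1.3−0)² + (-5−0)² = 51.17.
The Normal likelihood contributes (σ²)^(−n/2) exp(−SS/(2σ²)), so the posterior is Inverse-Gamma(α + n/2, β + SS/2) = Inverse-Gamma(4.7, 35.585).
The mode of Inverse-Gamma(a, b) is b/(a+1) = 35.585/5.7 ≈ 6.243.

σ̂²_MAP = 6.243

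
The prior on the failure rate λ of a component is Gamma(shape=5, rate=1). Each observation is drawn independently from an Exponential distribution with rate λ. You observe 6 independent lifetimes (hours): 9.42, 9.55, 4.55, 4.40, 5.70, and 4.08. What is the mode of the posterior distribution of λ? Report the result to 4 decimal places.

λ̂_MAP = 0.2584

The Exponential(rate=λ) likelihood is ∝ λ^n e^(−λΣtᵢ). Here n = 6 and Σtᵢ = 9.42 + 9.55 + 4.55 + 4.40 + 5.70 + 4.08 = 37.70.
Posterior ∝ λ^4e^(−1λ) · λ^6e^(−37.70λ) = λ^10e^(−38.70λ), i.e. Gamma(11, 38.70).
Mode = (a−1)/b = 10/38.70 ≈ 0.2584.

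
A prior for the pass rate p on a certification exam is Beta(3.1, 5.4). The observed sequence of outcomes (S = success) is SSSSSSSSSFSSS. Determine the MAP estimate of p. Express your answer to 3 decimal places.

p̂_MAP = 0.723

Prior: Beta(3.1, 5.4).
Data: 12 successes in 13 trials (from the sequence). The binomial likelihood contributes p^12(1−p)^1, so the posterior is Beta(3.1+12, 5.4+1) = Beta(15.1, 6.4).
For Beta(a, b) with a, b > 1 the mode is (a−1)/(a+b−2) = 14.1/19.5 ≈ 0.723.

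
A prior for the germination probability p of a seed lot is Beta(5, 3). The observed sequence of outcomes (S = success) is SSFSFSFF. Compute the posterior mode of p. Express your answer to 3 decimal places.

Prior: Beta(5, 3).
Data: 4 successes in 8 trials (from the sequence). The binomial likelihood contributes p^4(1−p)^4, so the posterior is Beta(5+4, 3+4) = Beta(9, 7).
For Beta(a, b) with a, b > 1 the mode is (a−1)/(a+b−2) = 8/14 ≈ 0.571.

p̂_MAP = 0.571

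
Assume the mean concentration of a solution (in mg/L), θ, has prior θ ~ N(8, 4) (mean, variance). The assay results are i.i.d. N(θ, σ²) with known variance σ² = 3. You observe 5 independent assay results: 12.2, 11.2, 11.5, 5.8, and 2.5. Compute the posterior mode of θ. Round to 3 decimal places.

θ̂_MAP = 8.557

n = 5; x̄ = (12.2 + 11.2 + 11.5 + 5.8 + 2.5)/5 = 43.2/5 = 8.64.
For a Normal prior and Normal likelihood with known variance, the posterior is Normal; its mode equals its mean, the precision-weighted average.
Prior precision 1/σ₀² = 1/4 = 0.25; data precision n/σ² = 5/3.
θ̂ = (0.25·8 + (5/3)·8.64) / (0.25 + 5/3) = 16.4/(23/12) = 984/115 ≈ 8.557.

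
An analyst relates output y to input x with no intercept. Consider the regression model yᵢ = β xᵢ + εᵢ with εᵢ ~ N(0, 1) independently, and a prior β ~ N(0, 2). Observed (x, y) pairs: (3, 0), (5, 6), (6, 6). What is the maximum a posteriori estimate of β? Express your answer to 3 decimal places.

log p(β | y) = −Σ(yᵢ − βxᵢ)²/(2·1) − β²/(2·2) + const.
Setting the derivative to zero: Σxᵢ(yᵢ − βxᵢ)/1 − β/2 = 0, so β = Σxᵢyᵢ / (Σxᵢ² + σ²/τ²).
Σxᵢyᵢ = 3·0 + 5·6 + 6·6 = 66; Σxᵢ² = 70; σ²/τ² = 0.5.
β̂_MAP = 66 / (70 + 0.5) = 66/70.5 ≈ 0.936.

β̂_MAP = 0.936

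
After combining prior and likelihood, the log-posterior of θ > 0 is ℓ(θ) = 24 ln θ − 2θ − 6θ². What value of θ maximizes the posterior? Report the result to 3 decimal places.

θ̂_MAP = 1.333

ℓ'(θ) = 24/θ − 2 − 12θ. Setting this to zero and multiplying by θ: 12θ² + 2θ − 24 = 0.
θ = (−2 + √(2² + 4·12·24)) / (2·12) = (−2 + √1156) / 24 = (−2 + 34)/24 = 4/3.
ℓ''(θ) = −24/θ² − 12 < 0, confirming a maximum.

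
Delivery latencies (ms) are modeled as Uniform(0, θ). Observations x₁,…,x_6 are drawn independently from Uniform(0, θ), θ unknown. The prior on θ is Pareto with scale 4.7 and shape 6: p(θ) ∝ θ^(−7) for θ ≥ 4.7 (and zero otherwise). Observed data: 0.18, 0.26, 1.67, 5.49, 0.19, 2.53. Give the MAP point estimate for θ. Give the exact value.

θ̂_MAP = 5.49

The Uniform(0, θ) likelihood is θ^(−n) for θ ≥ max(xᵢ), zero otherwise. Here max(xᵢ) = 5.49.
Posterior ∝ θ^(−7) · θ^(−6) = θ^(−13) on θ ≥ max(4.7, 5.49) = 5.49.
This density is strictly decreasing in θ, so the posterior mode lies at the lower boundary of the support.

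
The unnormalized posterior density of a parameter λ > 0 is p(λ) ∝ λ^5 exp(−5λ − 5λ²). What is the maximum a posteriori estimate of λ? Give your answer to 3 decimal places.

ℓ'(λ) = 5/λ − 5 − 10λ. Setting this to zero and multiplying by λ: 10λ² + 5λ − 5 = 0.
λ = (−5 + √(5² + 4·10·5)) / (2·10) = (−5 + √225) / 20 = (−5 + 15)/20 = 1/2.
ℓ''(λ) = −5/λ² − 10 < 0, confirming a maximum.

λ̂_MAP = 0.500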